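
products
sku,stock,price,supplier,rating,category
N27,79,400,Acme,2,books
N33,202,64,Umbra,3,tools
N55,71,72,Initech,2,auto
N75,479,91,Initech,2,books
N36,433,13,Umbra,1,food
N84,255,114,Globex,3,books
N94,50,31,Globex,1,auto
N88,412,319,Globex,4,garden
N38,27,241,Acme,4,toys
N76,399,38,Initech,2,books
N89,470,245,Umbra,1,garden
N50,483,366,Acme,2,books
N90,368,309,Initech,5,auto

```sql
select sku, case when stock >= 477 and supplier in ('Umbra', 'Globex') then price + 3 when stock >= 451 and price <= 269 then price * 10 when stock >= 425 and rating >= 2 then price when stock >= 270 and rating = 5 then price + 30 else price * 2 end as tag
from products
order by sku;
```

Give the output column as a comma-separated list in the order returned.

sku=N27: ELSE → 800
sku=N33: ELSE → 128
sku=N36: ELSE → 26
sku=N38: ELSE → 482
sku=N50: stock >= 425 and rating >= 2 → 366
sku=N55: ELSE → 144
sku=N75: stock >= 451 and price <= 269 → 910
sku=N76: ELSE → 76
sku=N84: ELSE → 228
sku=N88: ELSE → 638
sku=N89: stock >= 451 and price <= 269 → 2450
sku=N90: stock >= 270 and rating = 5 → 339
sku=N94: ELSE → 62

800, 128, 26, 482, 366, 144, 910, 76, 228, 638, 2450, 339, 62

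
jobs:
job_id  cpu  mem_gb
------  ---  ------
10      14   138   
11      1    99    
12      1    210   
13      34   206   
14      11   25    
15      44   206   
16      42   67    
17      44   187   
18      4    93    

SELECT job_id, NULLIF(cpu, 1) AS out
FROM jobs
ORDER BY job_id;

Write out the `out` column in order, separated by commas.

job_id=10: cpu=14 vs 1: differ → 14
job_id=11: cpu=1 vs 1: equal → NULL
job_id=12: cpu=1 vs 1: equal → NULL
job_id=13: cpu=34 vs 1: differ → 34
job_id=14: cpu=11 vs 1: differ → 11
job_id=15: cpu=44 vs 1: differ → 44
job_id=16: cpu=42 vs 1: differ → 42
job_id=17: cpu=44 vs 1: differ → 44
job_id=18: cpu=4 vs 1: differ → 4

14, NULL, NULL, 34, 11, 44, 42, 44, 4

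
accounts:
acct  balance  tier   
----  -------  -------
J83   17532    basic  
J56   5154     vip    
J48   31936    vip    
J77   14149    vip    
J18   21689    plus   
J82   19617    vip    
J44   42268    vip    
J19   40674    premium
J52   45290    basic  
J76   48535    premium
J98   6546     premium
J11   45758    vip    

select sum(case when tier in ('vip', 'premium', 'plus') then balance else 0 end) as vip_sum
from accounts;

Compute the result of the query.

acct=J83: ✗
acct=J56: ✓ → 5154
acct=J48: ✓ → 31936
acct=J77: ✓ → 14149
acct=J18: ✓ → 21689
acct=J82: ✓ → 19617
acct=J44: ✓ → 42268
acct=J19: ✓ → 40674
acct=J52: ✗
acct=J76: ✓ → 48535
acct=J98: ✓ → 6546
acct=J11: ✓ → 45758
vip_sum = 5154 + 31936 + 14149 + 21689 + 19617 + 42268 + 40674 + 48535 + 6546 + 45758 = 276326

276326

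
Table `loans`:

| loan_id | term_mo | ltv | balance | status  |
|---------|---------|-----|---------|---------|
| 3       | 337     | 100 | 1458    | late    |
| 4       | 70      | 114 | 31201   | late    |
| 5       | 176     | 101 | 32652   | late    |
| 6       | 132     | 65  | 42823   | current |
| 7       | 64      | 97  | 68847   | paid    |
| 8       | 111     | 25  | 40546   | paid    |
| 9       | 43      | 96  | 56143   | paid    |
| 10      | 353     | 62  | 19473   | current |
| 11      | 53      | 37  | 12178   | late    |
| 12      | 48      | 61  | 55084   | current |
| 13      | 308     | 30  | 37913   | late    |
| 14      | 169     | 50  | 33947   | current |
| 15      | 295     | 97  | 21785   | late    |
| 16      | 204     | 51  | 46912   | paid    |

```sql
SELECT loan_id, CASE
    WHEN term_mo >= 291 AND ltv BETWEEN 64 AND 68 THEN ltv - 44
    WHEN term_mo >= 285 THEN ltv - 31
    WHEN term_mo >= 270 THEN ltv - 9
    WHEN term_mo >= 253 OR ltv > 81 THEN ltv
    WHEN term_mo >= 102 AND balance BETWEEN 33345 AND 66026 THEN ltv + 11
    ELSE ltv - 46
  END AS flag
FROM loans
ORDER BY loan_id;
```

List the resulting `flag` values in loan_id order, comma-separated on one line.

loan_id=3: term_mo >= 285 → 69
loan_id=4: term_mo >= 253 OR ltv > 81 → 114
loan_id=5: term_mo >= 253 OR ltv > 81 → 101
loan_id=6: term_mo >= 102 AND balance BETWEEN 33345 AND 66026 → 76
loan_id=7: term_mo >= 253 OR ltv > 81 → 97
loan_id=8: term_mo >= 102 AND balance BETWEEN 33345 AND 66026 → 36
loan_id=9: term_mo >= 253 OR ltv > 81 → 96
loan_id=10: term_mo >= 285 → 31
loan_id=11: ELSE → -9
loan_id=12: ELSE → 15
loan_id=13: term_mo >= 285 → -1
loan_id=14: term_mo >= 102 AND balance BETWEEN 33345 AND 66026 → 61
loan_id=15: term_mo >= 285 → 66
loan_id=16: term_mo >= 102 AND balance BETWEEN 33345 AND 66026 → 62

69, 114, 101, 76, 97, 36, 96, 31, -9, 15, -1, 61, 66, 62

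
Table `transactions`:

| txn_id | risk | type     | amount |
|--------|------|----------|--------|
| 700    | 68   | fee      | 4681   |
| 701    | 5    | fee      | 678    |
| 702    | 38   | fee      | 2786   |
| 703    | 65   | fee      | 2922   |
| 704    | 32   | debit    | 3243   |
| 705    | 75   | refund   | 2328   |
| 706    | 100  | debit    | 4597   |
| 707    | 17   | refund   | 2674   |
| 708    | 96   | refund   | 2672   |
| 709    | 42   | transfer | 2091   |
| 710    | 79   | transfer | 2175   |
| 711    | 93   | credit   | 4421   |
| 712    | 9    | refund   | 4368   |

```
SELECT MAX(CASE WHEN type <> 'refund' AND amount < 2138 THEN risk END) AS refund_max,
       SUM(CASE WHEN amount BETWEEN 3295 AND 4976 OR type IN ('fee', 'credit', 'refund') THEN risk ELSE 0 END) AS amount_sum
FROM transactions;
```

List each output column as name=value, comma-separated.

refund_max=42, amount_sum=566

[refund_max: type <> 'refund' AND amount < 2138]
txn_id=700: ✗
txn_id=701: ✓ → 5
txn_id=702: ✗
txn_id=703: ✗
txn_id=704: ✗
txn_id=705: ✗
txn_id=706: ✗
txn_id=707: ✗
txn_id=708: ✗
txn_id=709: ✓ → 42
txn_id=710: ✗
txn_id=711: ✗
txn_id=712: ✗
refund_max = MAX(5, 42) = 42
—
[amount_sum: amount BETWEEN 3295 AND 4976 OR type IN ('fee', 'credit', 'refund')]
txn_id=700: ✓ → 68
txn_id=701: ✓ → 5
txn_id=702: ✓ → 38
txn_id=703: ✓ → 65
txn_id=704: ✗
txn_id=705: ✓ → 75
txn_id=706: ✓ → 100
txn_id=707: ✓ → 17
txn_id=708: ✓ → 96
txn_id=709: ✗
txn_id=710: ✗
txn_id=711: ✓ → 93
txn_id=712: ✓ → 9
amount_sum = 68 + 5 + 38 + 65 + 75 + 100 + 17 + 96 + 93 + 9 = 566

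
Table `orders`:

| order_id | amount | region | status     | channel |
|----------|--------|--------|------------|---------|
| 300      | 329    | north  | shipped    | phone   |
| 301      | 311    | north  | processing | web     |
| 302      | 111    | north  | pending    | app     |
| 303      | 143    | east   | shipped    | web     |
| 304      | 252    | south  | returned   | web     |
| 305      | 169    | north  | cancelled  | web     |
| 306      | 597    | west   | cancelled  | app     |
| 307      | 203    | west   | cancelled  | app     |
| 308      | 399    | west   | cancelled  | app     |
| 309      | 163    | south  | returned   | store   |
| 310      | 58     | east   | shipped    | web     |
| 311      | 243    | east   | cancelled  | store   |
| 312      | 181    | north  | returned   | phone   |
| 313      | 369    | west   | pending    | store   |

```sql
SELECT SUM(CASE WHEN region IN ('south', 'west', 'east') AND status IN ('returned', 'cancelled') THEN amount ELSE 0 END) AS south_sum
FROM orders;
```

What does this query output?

1857

order_id=300: ✗
order_id=301: ✗
order_id=302: ✗
order_id=303: ✗
order_id=304: ✓ → 252
order_id=305: ✗
order_id=306: ✓ → 597
order_id=307: ✓ → 203
order_id=308: ✓ → 399
order_id=309: ✓ → 163
order_id=310: ✗
order_id=311: ✓ → 243
order_id=312: ✗
order_id=313: ✗
south_sum = 252 + 597 + 203 + 399 + 163 + 243 = 1857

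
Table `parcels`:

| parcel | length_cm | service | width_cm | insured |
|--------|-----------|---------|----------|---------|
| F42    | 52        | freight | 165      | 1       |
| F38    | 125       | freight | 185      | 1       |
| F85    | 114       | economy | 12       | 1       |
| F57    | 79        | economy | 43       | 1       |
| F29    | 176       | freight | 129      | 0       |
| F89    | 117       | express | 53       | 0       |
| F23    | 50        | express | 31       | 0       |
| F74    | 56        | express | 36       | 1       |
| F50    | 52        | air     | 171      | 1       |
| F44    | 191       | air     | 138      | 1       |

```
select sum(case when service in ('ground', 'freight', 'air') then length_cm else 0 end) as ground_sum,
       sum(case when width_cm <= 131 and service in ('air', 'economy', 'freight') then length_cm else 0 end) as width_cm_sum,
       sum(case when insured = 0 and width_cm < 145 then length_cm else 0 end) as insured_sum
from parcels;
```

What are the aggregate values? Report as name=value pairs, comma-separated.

[ground_sum: service in ('ground', 'freight', 'air')]
parcel=F42: ✓ → 52
parcel=F38: ✓ → 125
parcel=F85: ✗
parcel=F57: ✗
parcel=F29: ✓ → 176
parcel=F89: ✗
parcel=F23: ✗
parcel=F74: ✗
parcel=F50: ✓ → 52
parcel=F44: ✓ → 191
ground_sum = 52 + 125 + 176 + 52 + 191 = 596
—
[width_cm_sum: width_cm <= 131 and service in ('air', 'economy', 'freight')]
parcel=F42: ✗
parcel=F38: ✗
parcel=F85: ✓ → 114
parcel=F57: ✓ → 79
parcel=F29: ✓ → 176
parcel=F89: ✗
parcel=F23: ✗
parcel=F74: ✗
parcel=F50: ✗
parcel=F44: ✗
width_cm_sum = 114 + 79 + 176 = 369
—
[insured_sum: insured = 0 and width_cm < 145]
parcel=F42: ✗
parcel=F38: ✗
parcel=F85: ✗
parcel=F57: ✗
parcel=F29: ✓ → 176
parcel=F89: ✓ → 117
parcel=F23: ✓ → 50
parcel=F74: ✗
parcel=F50: ✗
parcel=F44: ✗
insured_sum = 176 + 117 + 50 = 343

ground_sum=596, width_cm_sum=369, insured_sum=343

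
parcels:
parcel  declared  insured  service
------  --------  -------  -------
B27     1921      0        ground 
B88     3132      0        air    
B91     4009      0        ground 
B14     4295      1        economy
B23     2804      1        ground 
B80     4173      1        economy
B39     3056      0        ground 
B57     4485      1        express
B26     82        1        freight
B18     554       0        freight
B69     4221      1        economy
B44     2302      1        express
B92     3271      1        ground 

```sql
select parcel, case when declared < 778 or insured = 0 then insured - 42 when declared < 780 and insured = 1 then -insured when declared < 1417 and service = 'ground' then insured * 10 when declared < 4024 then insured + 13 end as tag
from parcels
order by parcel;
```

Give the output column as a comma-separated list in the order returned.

NULL, -42, 14, -41, -42, -42, 14, NULL, NULL, NULL, -42, -42, 14

parcel=B14: (no match → NULL) → NULL
parcel=B18: declared < 778 or insured = 0 → -42
parcel=B23: declared < 4024 → 14
parcel=B26: declared < 778 or insured = 0 → -41
parcel=B27: declared < 778 or insured = 0 → -42
parcel=B39: declared < 778 or insured = 0 → -42
parcel=B44: declared < 4024 → 14
parcel=B57: (no match → NULL) → NULL
parcel=B69: (no match → NULL) → NULL
parcel=B80: (no match → NULL) → NULL
parcel=B88: declared < 778 or insured = 0 → -42
parcel=B91: declared < 778 or insured = 0 → -42
parcel=B92: declared < 4024 → 14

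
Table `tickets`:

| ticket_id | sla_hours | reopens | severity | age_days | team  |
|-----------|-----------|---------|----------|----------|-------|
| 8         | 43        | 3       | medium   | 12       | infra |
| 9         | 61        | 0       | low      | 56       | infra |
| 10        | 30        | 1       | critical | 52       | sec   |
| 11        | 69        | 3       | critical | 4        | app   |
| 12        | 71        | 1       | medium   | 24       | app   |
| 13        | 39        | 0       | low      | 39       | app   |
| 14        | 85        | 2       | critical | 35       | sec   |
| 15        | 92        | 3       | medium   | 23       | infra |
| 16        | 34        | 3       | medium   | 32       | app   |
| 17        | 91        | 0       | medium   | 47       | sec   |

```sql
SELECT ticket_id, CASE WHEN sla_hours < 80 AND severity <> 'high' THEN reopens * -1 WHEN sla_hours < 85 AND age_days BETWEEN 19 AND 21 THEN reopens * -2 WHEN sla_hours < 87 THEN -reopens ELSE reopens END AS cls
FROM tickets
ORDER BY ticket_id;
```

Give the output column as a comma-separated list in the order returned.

ticket_id=8: sla_hours < 80 AND severity <> 'high' → -3
ticket_id=9: sla_hours < 80 AND severity <> 'high' → 0
ticket_id=10: sla_hours < 80 AND severity <> 'high' → -1
ticket_id=11: sla_hours < 80 AND severity <> 'high' → -3
ticket_id=12: sla_hours < 80 AND severity <> 'high' → -1
ticket_id=13: sla_hours < 80 AND severity <> 'high' → 0
ticket_id=14: sla_hours < 87 → -2
ticket_id=15: ELSE → 3
ticket_id=16: sla_hours < 80 AND severity <> 'high' → -3
ticket_id=17: ELSE → 0

-3, 0, -1, -3, -1, 0, -2, 3, -3, 0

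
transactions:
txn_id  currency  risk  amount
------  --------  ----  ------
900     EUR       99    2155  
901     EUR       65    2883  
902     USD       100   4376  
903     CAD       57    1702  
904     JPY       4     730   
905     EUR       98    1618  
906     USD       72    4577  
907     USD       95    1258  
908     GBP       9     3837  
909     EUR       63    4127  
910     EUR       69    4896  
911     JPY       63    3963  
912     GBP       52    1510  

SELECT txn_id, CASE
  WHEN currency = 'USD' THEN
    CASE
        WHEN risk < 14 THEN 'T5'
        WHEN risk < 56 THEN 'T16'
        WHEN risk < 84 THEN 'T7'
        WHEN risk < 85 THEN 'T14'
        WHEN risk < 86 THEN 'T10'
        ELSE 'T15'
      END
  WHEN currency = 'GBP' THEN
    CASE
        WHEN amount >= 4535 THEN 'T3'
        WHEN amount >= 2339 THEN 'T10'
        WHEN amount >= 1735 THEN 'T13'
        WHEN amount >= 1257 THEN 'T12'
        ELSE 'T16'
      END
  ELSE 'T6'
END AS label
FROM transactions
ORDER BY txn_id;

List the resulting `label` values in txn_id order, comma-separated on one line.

txn_id=900: currency='EUR' → outer ELSE → T6
txn_id=901: currency='EUR' → outer ELSE → T6
txn_id=902: currency='USD' → inner[ELSE] → T15
txn_id=903: currency='CAD' → outer ELSE → T6
txn_id=904: currency='JPY' → outer ELSE → T6
txn_id=905: currency='EUR' → outer ELSE → T6
txn_id=906: currency='USD' → inner[risk < 84] → T7
txn_id=907: currency='USD' → inner[ELSE] → T15
txn_id=908: currency='GBP' → inner[amount >= 2339] → T10
txn_id=909: currency='EUR' → outer ELSE → T6
txn_id=910: currency='EUR' → outer ELSE → T6
txn_id=911: currency='JPY' → outer ELSE → T6
txn_id=912: currency='GBP' → inner[amount >= 1257] → T12

T6, T6, T15, T6, T6, T6, T7, T15, T10, T6, T6, T6, T12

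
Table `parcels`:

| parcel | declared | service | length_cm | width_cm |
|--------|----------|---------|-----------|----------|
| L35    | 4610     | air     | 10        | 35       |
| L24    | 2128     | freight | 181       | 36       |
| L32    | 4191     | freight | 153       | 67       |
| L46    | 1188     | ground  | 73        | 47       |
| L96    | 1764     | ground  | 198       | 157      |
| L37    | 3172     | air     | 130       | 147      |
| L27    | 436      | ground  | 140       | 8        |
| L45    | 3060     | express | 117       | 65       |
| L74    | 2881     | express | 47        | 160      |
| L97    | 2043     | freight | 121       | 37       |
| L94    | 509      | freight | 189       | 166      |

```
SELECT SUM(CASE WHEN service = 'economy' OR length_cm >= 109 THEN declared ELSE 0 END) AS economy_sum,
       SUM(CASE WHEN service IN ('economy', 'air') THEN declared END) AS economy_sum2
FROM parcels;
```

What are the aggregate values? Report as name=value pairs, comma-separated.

economy_sum=17303, economy_sum2=7782

[economy_sum: service = 'economy' OR length_cm >= 109]
parcel=L35: ✗
parcel=L24: ✓ → 2128
parcel=L32: ✓ → 4191
parcel=L46: ✗
parcel=L96: ✓ → 1764
parcel=L37: ✓ → 3172
parcel=L27: ✓ → 436
parcel=L45: ✓ → 3060
parcel=L74: ✗
parcel=L97: ✓ → 2043
parcel=L94: ✓ → 509
economy_sum = 2128 + 4191 + 1764 + 3172 + 436 + 3060 + 2043 + 509 = 17303
—
[economy_sum2: service IN ('economy', 'air')]
parcel=L35: ✓ → 4610
parcel=L24: ✗
parcel=L32: ✗
parcel=L46: ✗
parcel=L96: ✗
parcel=L37: ✓ → 3172
parcel=L27: ✗
parcel=L45: ✗
parcel=L74: ✗
parcel=L97: ✗
parcel=L94: ✗
economy_sum2 = 4610 + 3172 = 7782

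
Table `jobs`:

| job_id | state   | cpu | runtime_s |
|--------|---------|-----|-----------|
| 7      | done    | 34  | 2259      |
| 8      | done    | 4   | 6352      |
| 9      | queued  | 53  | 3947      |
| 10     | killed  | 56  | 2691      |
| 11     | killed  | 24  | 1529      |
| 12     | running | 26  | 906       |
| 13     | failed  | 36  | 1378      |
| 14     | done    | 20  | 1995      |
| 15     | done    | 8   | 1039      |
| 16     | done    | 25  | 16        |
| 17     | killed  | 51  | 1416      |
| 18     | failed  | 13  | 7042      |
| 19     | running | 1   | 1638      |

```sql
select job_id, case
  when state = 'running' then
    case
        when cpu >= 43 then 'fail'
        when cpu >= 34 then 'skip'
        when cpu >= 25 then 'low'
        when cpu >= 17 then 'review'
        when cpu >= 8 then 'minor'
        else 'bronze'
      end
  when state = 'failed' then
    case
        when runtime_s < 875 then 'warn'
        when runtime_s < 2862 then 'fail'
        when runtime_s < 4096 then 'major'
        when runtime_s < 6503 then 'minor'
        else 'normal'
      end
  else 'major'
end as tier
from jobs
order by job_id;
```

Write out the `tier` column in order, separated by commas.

major, major, major, major, major, low, fail, major, major, major, major, normal, bronze

job_id=7: state='done' → outer ELSE → major
job_id=8: state='done' → outer ELSE → major
job_id=9: state='queued' → outer ELSE → major
job_id=10: state='killed' → outer ELSE → major
job_id=11: state='killed' → outer ELSE → major
job_id=12: state='running' → inner[cpu >= 25] → low
job_id=13: state='failed' → inner[runtime_s < 2862] → fail
job_id=14: state='done' → outer ELSE → major
job_id=15: state='done' → outer ELSE → major
job_id=16: state='done' → outer ELSE → major
job_id=17: state='killed' → outer ELSE → major
job_id=18: state='failed' → inner[ELSE] → normal
job_id=19: state='running' → inner[ELSE] → bronze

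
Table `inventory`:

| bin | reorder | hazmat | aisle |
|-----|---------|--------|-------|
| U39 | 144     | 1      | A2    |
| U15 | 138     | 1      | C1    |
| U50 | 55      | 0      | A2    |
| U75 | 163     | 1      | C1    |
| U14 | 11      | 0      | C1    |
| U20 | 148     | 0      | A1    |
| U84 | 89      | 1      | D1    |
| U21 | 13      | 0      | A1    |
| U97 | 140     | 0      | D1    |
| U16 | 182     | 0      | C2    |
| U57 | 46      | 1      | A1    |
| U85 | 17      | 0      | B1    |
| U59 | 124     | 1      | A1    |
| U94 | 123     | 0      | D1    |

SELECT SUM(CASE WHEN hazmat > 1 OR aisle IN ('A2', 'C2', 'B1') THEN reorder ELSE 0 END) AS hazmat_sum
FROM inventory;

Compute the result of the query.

398

bin=U39: ✓ → 144
bin=U15: ✗
bin=U50: ✓ → 55
bin=U75: ✗
bin=U14: ✗
bin=U20: ✗
bin=U84: ✗
bin=U21: ✗
bin=U97: ✗
bin=U16: ✓ → 182
bin=U57: ✗
bin=U85: ✓ → 17
bin=U59: ✗
bin=U94: ✗
hazmat_sum = 144 + 55 + 182 + 17 = 398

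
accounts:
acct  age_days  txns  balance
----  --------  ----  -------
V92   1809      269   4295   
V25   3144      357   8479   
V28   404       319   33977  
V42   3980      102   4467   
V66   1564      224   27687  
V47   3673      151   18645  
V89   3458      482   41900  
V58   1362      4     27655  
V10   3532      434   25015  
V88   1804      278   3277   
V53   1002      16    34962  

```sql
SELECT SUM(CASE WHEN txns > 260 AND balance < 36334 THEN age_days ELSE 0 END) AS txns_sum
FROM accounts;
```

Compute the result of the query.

acct=V92: ✓ → 1809
acct=V25: ✓ → 3144
acct=V28: ✓ → 404
acct=V42: ✗
acct=V66: ✗
acct=V47: ✗
acct=V89: ✗
acct=V58: ✗
acct=V10: ✓ → 3532
acct=V88: ✓ → 1804
acct=V53: ✗
txns_sum = 1809 + 3144 + 404 + 3532 + 1804 = 10693

10693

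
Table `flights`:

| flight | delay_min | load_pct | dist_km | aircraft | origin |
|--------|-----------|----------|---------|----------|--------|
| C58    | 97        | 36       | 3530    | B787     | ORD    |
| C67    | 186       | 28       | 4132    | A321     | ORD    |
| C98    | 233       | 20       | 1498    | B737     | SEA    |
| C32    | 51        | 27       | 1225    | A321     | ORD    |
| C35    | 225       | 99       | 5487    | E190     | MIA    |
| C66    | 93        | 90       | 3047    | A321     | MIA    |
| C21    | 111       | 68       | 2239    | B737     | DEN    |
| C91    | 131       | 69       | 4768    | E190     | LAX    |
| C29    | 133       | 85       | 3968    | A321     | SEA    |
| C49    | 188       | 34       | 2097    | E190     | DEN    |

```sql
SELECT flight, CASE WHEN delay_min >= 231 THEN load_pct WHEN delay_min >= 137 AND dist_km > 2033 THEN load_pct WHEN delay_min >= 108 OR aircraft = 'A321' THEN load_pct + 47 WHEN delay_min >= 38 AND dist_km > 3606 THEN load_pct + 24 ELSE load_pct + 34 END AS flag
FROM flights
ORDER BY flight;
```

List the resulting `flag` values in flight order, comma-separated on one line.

115, 132, 74, 99, 34, 70, 137, 28, 116, 20

flight=C21: delay_min >= 108 OR aircraft = 'A321' → 115
flight=C29: delay_min >= 108 OR aircraft = 'A321' → 132
flight=C32: delay_min >= 108 OR aircraft = 'A321' → 74
flight=C35: delay_min >= 137 AND dist_km > 2033 → 99
flight=C49: delay_min >= 137 AND dist_km > 2033 → 34
flight=C58: ELSE → 70
flight=C66: delay_min >= 108 OR aircraft = 'A321' → 137
flight=C67: delay_min >= 137 AND dist_km > 2033 → 28
flight=C91: delay_min >= 108 OR aircraft = 'A321' → 116
flight=C98: delay_min >= 231 → 20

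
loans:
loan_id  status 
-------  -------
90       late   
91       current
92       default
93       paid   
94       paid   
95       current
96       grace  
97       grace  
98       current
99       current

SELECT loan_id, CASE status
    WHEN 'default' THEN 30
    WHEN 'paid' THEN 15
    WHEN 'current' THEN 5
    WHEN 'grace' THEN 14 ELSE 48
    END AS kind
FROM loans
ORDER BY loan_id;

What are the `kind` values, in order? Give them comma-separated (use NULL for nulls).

loan_id=90: ELSE → 48
loan_id=91: status='current' → 5
loan_id=92: status='default' → 30
loan_id=93: status='paid' → 15
loan_id=94: status='paid' → 15
loan_id=95: status='current' → 5
loan_id=96: status='grace' → 14
loan_id=97: status='grace' → 14
loan_id=98: status='current' → 5
loan_id=99: status='current' → 5

48, 5, 30, 15, 15, 5, 14, 14, 5, 5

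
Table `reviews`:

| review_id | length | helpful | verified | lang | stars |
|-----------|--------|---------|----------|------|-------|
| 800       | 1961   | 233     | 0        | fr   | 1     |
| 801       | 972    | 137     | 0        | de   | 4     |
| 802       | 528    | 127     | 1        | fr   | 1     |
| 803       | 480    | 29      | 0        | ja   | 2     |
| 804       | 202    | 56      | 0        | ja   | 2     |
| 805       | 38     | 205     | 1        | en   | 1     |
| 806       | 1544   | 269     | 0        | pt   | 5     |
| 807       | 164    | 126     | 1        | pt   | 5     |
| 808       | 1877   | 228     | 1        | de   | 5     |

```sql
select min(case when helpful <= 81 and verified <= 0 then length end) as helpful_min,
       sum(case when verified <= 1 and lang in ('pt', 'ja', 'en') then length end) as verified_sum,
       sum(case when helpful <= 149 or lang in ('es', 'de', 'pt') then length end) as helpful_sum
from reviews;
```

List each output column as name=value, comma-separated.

helpful_min=202, verified_sum=2428, helpful_sum=5767

[helpful_min: helpful <= 81 and verified <= 0]
review_id=800: ✗
review_id=801: ✗
review_id=802: ✗
review_id=803: ✓ → 480
review_id=804: ✓ → 202
review_id=805: ✗
review_id=806: ✗
review_id=807: ✗
review_id=808: ✗
helpful_min = MIN(480, 202) = 202
—
[verified_sum: verified <= 1 and lang in ('pt', 'ja', 'en')]
review_id=800: ✗
review_id=801: ✗
review_id=802: ✗
review_id=803: ✓ → 480
review_id=804: ✓ → 202
review_id=805: ✓ → 38
review_id=806: ✓ → 1544
review_id=807: ✓ → 164
review_id=808: ✗
verified_sum = 480 + 202 + 38 + 1544 + 164 = 2428
—
[helpful_sum: helpful <= 149 or lang in ('es', 'de', 'pt')]
review_id=800: ✗
review_id=801: ✓ → 972
review_id=802: ✓ → 528
review_id=803: ✓ → 480
review_id=804: ✓ → 202
review_id=805: ✗
review_id=806: ✓ → 1544
review_id=807: ✓ → 164
review_id=808: ✓ → 1877
helpful_sum = 972 + 528 + 480 + 202 + 1544 + 164 + 1877 = 5767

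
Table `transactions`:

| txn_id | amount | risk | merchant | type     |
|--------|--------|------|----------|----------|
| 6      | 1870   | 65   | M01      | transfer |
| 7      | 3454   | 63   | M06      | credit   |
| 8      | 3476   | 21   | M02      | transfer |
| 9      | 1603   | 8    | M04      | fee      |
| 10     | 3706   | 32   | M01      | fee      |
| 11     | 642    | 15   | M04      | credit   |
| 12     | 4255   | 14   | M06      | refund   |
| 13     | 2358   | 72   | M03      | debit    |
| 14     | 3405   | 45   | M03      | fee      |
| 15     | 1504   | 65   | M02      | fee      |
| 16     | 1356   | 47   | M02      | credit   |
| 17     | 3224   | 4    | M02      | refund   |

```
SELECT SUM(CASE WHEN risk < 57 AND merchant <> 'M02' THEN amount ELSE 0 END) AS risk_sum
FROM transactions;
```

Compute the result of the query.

txn_id=6: ✗
txn_id=7: ✗
txn_id=8: ✗
txn_id=9: ✓ → 1603
txn_id=10: ✓ → 3706
txn_id=11: ✓ → 642
txn_id=12: ✓ → 4255
txn_id=13: ✗
txn_id=14: ✓ → 3405
txn_id=15: ✗
txn_id=16: ✗
txn_id=17: ✗
risk_sum = 1603 + 3706 + 642 + 4255 + 3405 = 13611

13611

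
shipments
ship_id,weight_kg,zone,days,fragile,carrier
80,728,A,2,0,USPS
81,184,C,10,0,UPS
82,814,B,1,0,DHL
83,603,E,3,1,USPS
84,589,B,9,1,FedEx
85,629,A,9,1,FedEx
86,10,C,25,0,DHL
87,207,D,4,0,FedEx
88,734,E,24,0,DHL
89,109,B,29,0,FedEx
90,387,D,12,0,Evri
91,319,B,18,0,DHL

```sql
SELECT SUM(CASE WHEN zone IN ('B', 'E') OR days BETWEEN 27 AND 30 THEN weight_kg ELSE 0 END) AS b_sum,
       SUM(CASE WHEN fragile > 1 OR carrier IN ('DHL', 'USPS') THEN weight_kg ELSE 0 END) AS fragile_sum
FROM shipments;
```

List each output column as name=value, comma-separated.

[b_sum: zone IN ('B', 'E') OR days BETWEEN 27 AND 30]
ship_id=80: ✗
ship_id=81: ✗
ship_id=82: ✓ → 814
ship_id=83: ✓ → 603
ship_id=84: ✓ → 589
ship_id=85: ✗
ship_id=86: ✗
ship_id=87: ✗
ship_id=88: ✓ → 734
ship_id=89: ✓ → 109
ship_id=90: ✗
ship_id=91: ✓ → 319
b_sum = 814 + 603 + 589 + 734 + 109 + 319 = 3168
—
[fragile_sum: fragile > 1 OR carrier IN ('DHL', 'USPS')]
ship_id=80: ✓ → 728
ship_id=81: ✗
ship_id=82: ✓ → 814
ship_id=83: ✓ → 603
ship_id=84: ✗
ship_id=85: ✗
ship_id=86: ✓ → 10
ship_id=87: ✗
ship_id=88: ✓ → 734
ship_id=89: ✗
ship_id=90: ✗
ship_id=91: ✓ → 319
fragile_sum = 728 + 814 + 603 + 10 + 734 + 319 = 3208

b_sum=3168, fragile_sum=3208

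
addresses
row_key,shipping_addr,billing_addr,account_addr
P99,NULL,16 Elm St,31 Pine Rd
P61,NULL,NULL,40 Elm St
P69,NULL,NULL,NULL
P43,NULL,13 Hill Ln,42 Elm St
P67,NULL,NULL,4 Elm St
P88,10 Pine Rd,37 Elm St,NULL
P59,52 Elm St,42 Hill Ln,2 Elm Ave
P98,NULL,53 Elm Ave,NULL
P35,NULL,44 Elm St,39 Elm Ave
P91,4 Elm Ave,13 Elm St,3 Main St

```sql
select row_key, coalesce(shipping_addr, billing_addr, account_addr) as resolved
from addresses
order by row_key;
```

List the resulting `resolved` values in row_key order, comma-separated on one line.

44 Elm St, 13 Hill Ln, 52 Elm St, 40 Elm St, 4 Elm St, NULL, 10 Pine Rd, 4 Elm Ave, 53 Elm Ave, 16 Elm St

row_key=P35: shipping_addr=NULL, billing_addr=44 Elm St → 44 Elm St
row_key=P43: shipping_addr=NULL, billing_addr=13 Hill Ln → 13 Hill Ln
row_key=P59: shipping_addr=52 Elm St → 52 Elm St
row_key=P61: shipping_addr=NULL, billing_addr=NULL, account_addr=40 Elm St → 40 Elm St
row_key=P67: shipping_addr=NULL, billing_addr=NULL, account_addr=4 Elm St → 4 Elm St
row_key=P69: shipping_addr=NULL, billing_addr=NULL, account_addr=NULL (all NULL) → NULL
row_key=P88: shipping_addr=10 Pine Rd → 10 Pine Rd
row_key=P91: shipping_addr=4 Elm Ave → 4 Elm Ave
row_key=P98: shipping_addr=NULL, billing_addr=53 Elm Ave → 53 Elm Ave
row_key=P99: shipping_addr=NULL, billing_addr=16 Elm St → 16 Elm St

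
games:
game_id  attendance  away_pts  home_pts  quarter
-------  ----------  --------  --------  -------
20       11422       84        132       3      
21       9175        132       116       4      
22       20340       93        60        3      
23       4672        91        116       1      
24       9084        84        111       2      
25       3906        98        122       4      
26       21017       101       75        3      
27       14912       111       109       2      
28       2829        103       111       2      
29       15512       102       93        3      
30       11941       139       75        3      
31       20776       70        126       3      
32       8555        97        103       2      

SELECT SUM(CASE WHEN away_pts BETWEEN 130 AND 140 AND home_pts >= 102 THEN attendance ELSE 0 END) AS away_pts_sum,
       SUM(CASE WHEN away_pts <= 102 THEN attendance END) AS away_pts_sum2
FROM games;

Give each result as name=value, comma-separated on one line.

[away_pts_sum: away_pts BETWEEN 130 AND 140 AND home_pts >= 102]
game_id=20: ✗
game_id=21: ✓ → 9175
game_id=22: ✗
game_id=23: ✗
game_id=24: ✗
game_id=25: ✗
game_id=26: ✗
game_id=27: ✗
game_id=28: ✗
game_id=29: ✗
game_id=30: ✗
game_id=31: ✗
game_id=32: ✗
away_pts_sum = 9175
—
[away_pts_sum2: away_pts <= 102]
game_id=20: ✓ → 11422
game_id=21: ✗
game_id=22: ✓ → 20340
game_id=23: ✓ → 4672
game_id=24: ✓ → 9084
game_id=25: ✓ → 3906
game_id=26: ✓ → 21017
game_id=27: ✗
game_id=28: ✗
game_id=29: ✓ → 15512
game_id=30: ✗
game_id=31: ✓ → 20776
game_id=32: ✓ → 8555
away_pts_sum2 = 11422 + 20340 + 4672 + 9084 + 3906 + 21017 + 15512 + 20776 + 8555 = 115284

away_pts_sum=9175, away_pts_sum2=115284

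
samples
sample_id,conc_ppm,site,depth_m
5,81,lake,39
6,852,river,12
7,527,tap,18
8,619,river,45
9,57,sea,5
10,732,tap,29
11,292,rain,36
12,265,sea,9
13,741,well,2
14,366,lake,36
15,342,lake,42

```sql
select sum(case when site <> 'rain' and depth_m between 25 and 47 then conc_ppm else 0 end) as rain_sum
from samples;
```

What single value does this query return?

2140

sample_id=5: ✓ → 81
sample_id=6: ✗
sample_id=7: ✗
sample_id=8: ✓ → 619
sample_id=9: ✗
sample_id=10: ✓ → 732
sample_id=11: ✗
sample_id=12: ✗
sample_id=13: ✗
sample_id=14: ✓ → 366
sample_id=15: ✓ → 342
rain_sum = 81 + 619 + 732 + 366 + 342 = 2140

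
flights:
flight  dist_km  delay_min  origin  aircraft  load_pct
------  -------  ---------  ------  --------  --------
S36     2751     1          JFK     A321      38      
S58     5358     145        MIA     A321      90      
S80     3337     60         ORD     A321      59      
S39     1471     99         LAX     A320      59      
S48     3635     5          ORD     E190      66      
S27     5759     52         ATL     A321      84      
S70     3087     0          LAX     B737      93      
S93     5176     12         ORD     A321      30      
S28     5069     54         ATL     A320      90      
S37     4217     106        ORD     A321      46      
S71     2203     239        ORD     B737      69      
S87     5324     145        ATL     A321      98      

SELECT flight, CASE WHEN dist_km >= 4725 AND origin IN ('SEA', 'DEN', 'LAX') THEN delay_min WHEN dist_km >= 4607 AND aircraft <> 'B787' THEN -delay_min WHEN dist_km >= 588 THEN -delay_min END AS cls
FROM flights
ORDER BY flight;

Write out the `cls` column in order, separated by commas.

-52, -54, -1, -106, -99, -5, -145, 0, -239, -60, -145, -12

flight=S27: dist_km >= 4607 AND aircraft <> 'B787' → -52
flight=S28: dist_km >= 4607 AND aircraft <> 'B787' → -54
flight=S36: dist_km >= 588 → -1
flight=S37: dist_km >= 588 → -106
flight=S39: dist_km >= 588 → -99
flight=S48: dist_km >= 588 → -5
flight=S58: dist_km >= 4607 AND aircraft <> 'B787' → -145
flight=S70: dist_km >= 588 → 0
flight=S71: dist_km >= 588 → -239
flight=S80: dist_km >= 588 → -60
flight=S87: dist_km >= 4607 AND aircraft <> 'B787' → -145
flight=S93: dist_km >= 4607 AND aircraft <> 'B787' → -12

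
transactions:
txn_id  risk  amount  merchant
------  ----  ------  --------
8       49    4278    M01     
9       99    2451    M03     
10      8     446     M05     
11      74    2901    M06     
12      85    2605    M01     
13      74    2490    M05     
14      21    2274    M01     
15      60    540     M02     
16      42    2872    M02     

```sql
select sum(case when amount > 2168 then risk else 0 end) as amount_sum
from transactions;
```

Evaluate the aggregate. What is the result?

444

txn_id=8: ✓ → 49
txn_id=9: ✓ → 99
txn_id=10: ✗
txn_id=11: ✓ → 74
txn_id=12: ✓ → 85
txn_id=13: ✓ → 74
txn_id=14: ✓ → 21
txn_id=15: ✗
txn_id=16: ✓ → 42
amount_sum = 49 + 99 + 74 + 85 + 74 + 21 + 42 = 444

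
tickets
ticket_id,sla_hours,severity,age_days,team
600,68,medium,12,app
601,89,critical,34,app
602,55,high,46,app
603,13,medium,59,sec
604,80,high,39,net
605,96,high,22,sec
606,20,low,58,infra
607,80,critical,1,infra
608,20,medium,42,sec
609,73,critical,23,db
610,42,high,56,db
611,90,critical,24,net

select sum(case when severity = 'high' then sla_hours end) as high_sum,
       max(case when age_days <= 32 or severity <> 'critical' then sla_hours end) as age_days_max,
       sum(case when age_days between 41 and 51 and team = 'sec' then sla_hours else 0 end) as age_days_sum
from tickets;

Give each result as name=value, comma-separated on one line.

high_sum=273, age_days_max=96, age_days_sum=20

[high_sum: severity = 'high']
ticket_id=600: ✗
ticket_id=601: ✗
ticket_id=602: ✓ → 55
ticket_id=603: ✗
ticket_id=604: ✓ → 80
ticket_id=605: ✓ → 96
ticket_id=606: ✗
ticket_id=607: ✗
ticket_id=608: ✗
ticket_id=609: ✗
ticket_id=610: ✓ → 42
ticket_id=611: ✗
high_sum = 55 + 80 + 96 + 42 = 273
—
[age_days_max: age_days <= 32 or severity <> 'critical']
ticket_id=600: ✓ → 68
ticket_id=601: ✗
ticket_id=602: ✓ → 55
ticket_id=603: ✓ → 13
ticket_id=604: ✓ → 80
ticket_id=605: ✓ → 96
ticket_id=606: ✓ → 20
ticket_id=607: ✓ → 80
ticket_id=608: ✓ → 20
ticket_id=609: ✓ → 73
ticket_id=610: ✓ → 42
ticket_id=611: ✓ → 90
age_days_max = MAX(68, 55, 13, 80, 96, 20, 80, 20, 73, 42, 90) = 96
—
[age_days_sum: age_days between 41 and 51 and team = 'sec']
ticket_id=600: ✗
ticket_id=601: ✗
ticket_id=602: ✗
ticket_id=603: ✗
ticket_id=604: ✗
ticket_id=605: ✗
ticket_id=606: ✗
ticket_id=607: ✗
ticket_id=608: ✓ → 20
ticket_id=609: ✗
ticket_id=610: ✗
ticket_id=611: ✗
age_days_sum = 20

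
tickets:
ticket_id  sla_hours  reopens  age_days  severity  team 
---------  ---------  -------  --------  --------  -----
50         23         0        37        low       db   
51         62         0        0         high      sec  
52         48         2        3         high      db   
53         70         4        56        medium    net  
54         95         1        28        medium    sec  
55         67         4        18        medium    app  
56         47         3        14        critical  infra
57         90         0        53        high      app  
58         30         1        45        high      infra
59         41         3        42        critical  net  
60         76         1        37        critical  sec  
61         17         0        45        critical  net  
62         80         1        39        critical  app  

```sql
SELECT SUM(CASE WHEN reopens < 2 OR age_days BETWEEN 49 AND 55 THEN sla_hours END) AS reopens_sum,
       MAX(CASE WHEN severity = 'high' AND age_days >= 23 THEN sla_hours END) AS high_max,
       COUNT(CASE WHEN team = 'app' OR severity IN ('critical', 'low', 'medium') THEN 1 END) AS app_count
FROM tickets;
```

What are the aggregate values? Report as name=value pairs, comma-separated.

[reopens_sum: reopens < 2 OR age_days BETWEEN 49 AND 55]
ticket_id=50: ✓ → 23
ticket_id=51: ✓ → 62
ticket_id=52: ✗
ticket_id=53: ✗
ticket_id=54: ✓ → 95
ticket_id=55: ✗
ticket_id=56: ✗
ticket_id=57: ✓ → 90
ticket_id=58: ✓ → 30
ticket_id=59: ✗
ticket_id=60: ✓ → 76
ticket_id=61: ✓ → 17
ticket_id=62: ✓ → 80
reopens_sum = 23 + 62 + 95 + 90 + 30 + 76 + 17 + 80 = 473
—
[high_max: severity = 'high' AND age_days >= 23]
ticket_id=50: ✗
ticket_id=51: ✗
ticket_id=52: ✗
ticket_id=53: ✗
ticket_id=54: ✗
ticket_id=55: ✗
ticket_id=56: ✗
ticket_id=57: ✓ → 90
ticket_id=58: ✓ → 30
ticket_id=59: ✗
ticket_id=60: ✗
ticket_id=61: ✗
ticket_id=62: ✗
high_max = MAX(90, 30) = 90
—
[app_count: team = 'app' OR severity IN ('critical', 'low', 'medium')]
ticket_id=50: ✓ → 1
ticket_id=51: ✗
ticket_id=52: ✗
ticket_id=53: ✓ → 1
ticket_id=54: ✓ → 1
ticket_id=55: ✓ → 1
ticket_id=56: ✓ → 1
ticket_id=57: ✓ → 1
ticket_id=58: ✗
ticket_id=59: ✓ → 1
ticket_id=60: ✓ → 1
ticket_id=61: ✓ → 1
ticket_id=62: ✓ → 1
app_count = COUNT(1, 1, 1, 1, 1, 1, 1, 1, 1, 1) = 10

reopens_sum=473, high_max=90, app_count=10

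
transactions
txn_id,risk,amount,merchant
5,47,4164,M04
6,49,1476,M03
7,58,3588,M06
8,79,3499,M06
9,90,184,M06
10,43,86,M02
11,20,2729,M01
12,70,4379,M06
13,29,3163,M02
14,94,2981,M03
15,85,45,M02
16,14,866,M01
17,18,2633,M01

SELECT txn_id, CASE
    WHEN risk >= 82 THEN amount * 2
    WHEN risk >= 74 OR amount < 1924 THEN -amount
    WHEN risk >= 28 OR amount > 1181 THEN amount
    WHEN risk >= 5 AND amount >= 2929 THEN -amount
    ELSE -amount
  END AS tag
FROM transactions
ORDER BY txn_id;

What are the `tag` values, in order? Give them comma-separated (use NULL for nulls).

txn_id=5: risk >= 28 OR amount > 1181 → 4164
txn_id=6: risk >= 74 OR amount < 1924 → -1476
txn_id=7: risk >= 28 OR amount > 1181 → 3588
txn_id=8: risk >= 74 OR amount < 1924 → -3499
txn_id=9: risk >= 82 → 368
txn_id=10: risk >= 74 OR amount < 1924 → -86
txn_id=11: risk >= 28 OR amount > 1181 → 2729
txn_id=12: risk >= 28 OR amount > 1181 → 4379
txn_id=13: risk >= 28 OR amount > 1181 → 3163
txn_id=14: risk >= 82 → 5962
txn_id=15: risk >= 82 → 90
txn_id=16: risk >= 74 OR amount < 1924 → -866
txn_id=17: risk >= 28 OR amount > 1181 → 2633

4164, -1476, 3588, -3499, 368, -86, 2729, 4379, 3163, 5962, 90, -866, 2633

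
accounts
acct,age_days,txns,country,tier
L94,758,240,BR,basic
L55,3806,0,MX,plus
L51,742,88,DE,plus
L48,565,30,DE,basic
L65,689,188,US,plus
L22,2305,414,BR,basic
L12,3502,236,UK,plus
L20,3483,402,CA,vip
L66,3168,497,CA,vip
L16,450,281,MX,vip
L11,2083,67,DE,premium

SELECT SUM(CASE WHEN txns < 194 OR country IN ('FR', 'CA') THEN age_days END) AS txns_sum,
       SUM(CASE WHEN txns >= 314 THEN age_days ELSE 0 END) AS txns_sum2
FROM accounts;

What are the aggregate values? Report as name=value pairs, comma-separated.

txns_sum=14536, txns_sum2=8956

[txns_sum: txns < 194 OR country IN ('FR', 'CA')]
acct=L94: ✗
acct=L55: ✓ → 3806
acct=L51: ✓ → 742
acct=L48: ✓ → 565
acct=L65: ✓ → 689
acct=L22: ✗
acct=L12: ✗
acct=L20: ✓ → 3483
acct=L66: ✓ → 3168
acct=L16: ✗
acct=L11: ✓ → 2083
txns_sum = 3806 + 742 + 565 + 689 + 3483 + 3168 + 2083 = 14536
—
[txns_sum2: txns >= 314]
acct=L94: ✗
acct=L55: ✗
acct=L51: ✗
acct=L48: ✗
acct=L65: ✗
acct=L22: ✓ → 2305
acct=L12: ✗
acct=L20: ✓ → 3483
acct=L66: ✓ → 3168
acct=L16: ✗
acct=L11: ✗
txns_sum2 = 2305 + 3483 + 3168 = 8956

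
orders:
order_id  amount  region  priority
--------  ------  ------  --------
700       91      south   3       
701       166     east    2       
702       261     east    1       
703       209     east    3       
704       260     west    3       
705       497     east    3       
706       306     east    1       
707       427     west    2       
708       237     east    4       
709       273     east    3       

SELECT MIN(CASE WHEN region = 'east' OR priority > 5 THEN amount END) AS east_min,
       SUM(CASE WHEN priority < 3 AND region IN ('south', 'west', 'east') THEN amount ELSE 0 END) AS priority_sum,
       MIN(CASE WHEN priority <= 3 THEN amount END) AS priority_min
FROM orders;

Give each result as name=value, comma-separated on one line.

east_min=166, priority_sum=1160, priority_min=91

[east_min: region = 'east' OR priority > 5]
order_id=700: ✗
order_id=701: ✓ → 166
order_id=702: ✓ → 261
order_id=703: ✓ → 209
order_id=704: ✗
order_id=705: ✓ → 497
order_id=706: ✓ → 306
order_id=707: ✗
order_id=708: ✓ → 237
order_id=709: ✓ → 273
east_min = MIN(166, 261, 209, 497, 306, 237, 273) = 166
—
[priority_sum: priority < 3 AND region IN ('south', 'west', 'east')]
order_id=700: ✗
order_id=701: ✓ → 166
order_id=702: ✓ → 261
order_id=703: ✗
order_id=704: ✗
order_id=705: ✗
order_id=706: ✓ → 306
order_id=707: ✓ → 427
order_id=708: ✗
order_id=709: ✗
priority_sum = 166 + 261 + 306 + 427 = 1160
—
[priority_min: priority <= 3]
order_id=700: ✓ → 91
order_id=701: ✓ → 166
order_id=702: ✓ → 261
order_id=703: ✓ → 209
order_id=704: ✓ → 260
order_id=705: ✓ → 497
order_id=706: ✓ → 306
order_id=707: ✓ → 427
order_id=708: ✗
order_id=709: ✓ → 273
priority_min = MIN(91, 166, 261, 209, 260, 497, 306, 427, 273) = 91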